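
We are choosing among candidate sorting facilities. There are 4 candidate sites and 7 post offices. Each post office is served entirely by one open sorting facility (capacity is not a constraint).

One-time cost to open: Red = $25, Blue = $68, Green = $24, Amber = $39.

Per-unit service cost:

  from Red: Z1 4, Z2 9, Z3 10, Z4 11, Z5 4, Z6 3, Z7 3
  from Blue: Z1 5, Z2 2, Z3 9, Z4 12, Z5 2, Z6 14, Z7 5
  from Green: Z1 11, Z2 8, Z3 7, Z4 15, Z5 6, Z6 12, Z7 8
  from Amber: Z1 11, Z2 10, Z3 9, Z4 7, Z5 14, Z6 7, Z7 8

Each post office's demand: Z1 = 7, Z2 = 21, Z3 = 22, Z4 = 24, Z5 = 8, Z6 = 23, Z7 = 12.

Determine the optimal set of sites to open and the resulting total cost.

For any fixed open set, each post office goes to its cheapest open site; total = fixed + service.
{Red, Blue, Green, Amber}: Z1→Red 4·7=28, Z2→Blue 2·21=42, Z3→Green 7·22=154, Z4→Amber 7·24=168, Z5→Blue 2·8=16, Z6→Red 3·23=69, Z7→Red 3·12=36. Service 513; fixed 156; total 669.
{Red, Blue, Amber}: Z1→Red 4·7=28, Z2→Blue 2·21=42, Z3→Blue 9·22=198, Z4→Amber 7·24=168, Z5→Blue 2·8=16, Z6→Red 3·23=69, Z7→Red 3·12=36. Service 557; fixed 132; total 689.
{Red, Blue, Green}: Z1→Red 4·7=28, Z2→Blue 2·21=42, Z3→Green 7·22=154, Z4→Red 11·24=264, Z5→Blue 2·8=16, Z6→Red 3·23=69, Z7→Red 3·12=36. Service 609; fixed 117; total 726.
{Green}: service 1179 + fixed 24 = 1203
No other subset beats 669.

Open Red, Blue, Green and Amber; minimum total cost 669.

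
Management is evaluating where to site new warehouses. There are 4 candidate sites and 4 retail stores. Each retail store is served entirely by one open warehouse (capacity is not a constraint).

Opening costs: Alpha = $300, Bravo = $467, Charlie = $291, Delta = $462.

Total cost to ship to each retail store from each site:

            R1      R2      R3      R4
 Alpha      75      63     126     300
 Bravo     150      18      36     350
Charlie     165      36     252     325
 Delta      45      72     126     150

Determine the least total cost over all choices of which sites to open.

For any fixed open set, each retail store goes to its cheapest open site; total = fixed + service.
{Delta}: R1→Delta 45, R2→Delta 72, R3→Delta 126, R4→Delta 150. Service 393; fixed 462; total 855.
{Alpha}: R1→Alpha 75, R2→Alpha 63, R3→Alpha 126, R4→Alpha 300. Service 564; fixed 300; total 864.
{Bravo}: service 554 + fixed 467 = 1021
{Alpha, Bravo, Charlie, Delta}: R1→Delta 45, R2→Bravo 18, R3→Bravo 36, R4→Delta 150. Service 249; fixed 1520; total 1769.
No other subset beats 855.

Minimum total cost: 855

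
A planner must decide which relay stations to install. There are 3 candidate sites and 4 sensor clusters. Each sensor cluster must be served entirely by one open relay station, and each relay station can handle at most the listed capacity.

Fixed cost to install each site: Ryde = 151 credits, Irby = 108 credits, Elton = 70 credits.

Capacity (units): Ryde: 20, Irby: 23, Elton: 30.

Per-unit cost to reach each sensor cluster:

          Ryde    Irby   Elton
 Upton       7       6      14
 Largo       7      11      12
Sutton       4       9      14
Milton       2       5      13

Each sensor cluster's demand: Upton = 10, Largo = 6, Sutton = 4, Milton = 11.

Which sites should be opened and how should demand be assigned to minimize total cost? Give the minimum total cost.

Minimum total cost: 419

Open {Ryde, Irby}: Upton→Irby 6·10=60, Largo→Ryde 7·6=42, Sutton→Irby 9·4=36, Milton→Ryde 2·11=22.
Loads: Ryde carries 17/20, Irby carries 14/23. Service 160; fixed 259; total 419.
Next best feasible plan costs 421.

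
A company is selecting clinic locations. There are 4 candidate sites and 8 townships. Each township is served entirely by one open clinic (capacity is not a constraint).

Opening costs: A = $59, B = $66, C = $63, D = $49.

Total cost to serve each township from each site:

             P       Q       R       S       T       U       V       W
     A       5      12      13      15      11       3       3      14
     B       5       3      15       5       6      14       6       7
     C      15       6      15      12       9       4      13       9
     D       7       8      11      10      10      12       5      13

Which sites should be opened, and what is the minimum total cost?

For any fixed open set, each township goes to its cheapest open site; total = fixed + service.
{D}: P→D 7, Q→D 8, R→D 11, S→D 10, T→D 10, U→D 12, V→D 5, W→D 13. Service 76; fixed 49; total 125.
{B}: P→B 5, Q→B 3, R→B 15, S→B 5, T→B 6, U→B 14, V→B 6, W→B 7. Service 61; fixed 66; total 127.
{A}: P→A 5, Q→A 12, R→A 13, S→A 15, T→A 11, U→A 3, V→A 3, W→A 14. Service 76; fixed 59; total 135.
{A, B, C, D}: P→A 5, Q→B 3, R→D 11, S→B 5, T→B 6, U→A 3, V→A 3, W→B 7. Service 43; fixed 237; total 280.
(All 15 nonempty subsets were checked; D only is lowest.)

Open D only; minimum total cost 125.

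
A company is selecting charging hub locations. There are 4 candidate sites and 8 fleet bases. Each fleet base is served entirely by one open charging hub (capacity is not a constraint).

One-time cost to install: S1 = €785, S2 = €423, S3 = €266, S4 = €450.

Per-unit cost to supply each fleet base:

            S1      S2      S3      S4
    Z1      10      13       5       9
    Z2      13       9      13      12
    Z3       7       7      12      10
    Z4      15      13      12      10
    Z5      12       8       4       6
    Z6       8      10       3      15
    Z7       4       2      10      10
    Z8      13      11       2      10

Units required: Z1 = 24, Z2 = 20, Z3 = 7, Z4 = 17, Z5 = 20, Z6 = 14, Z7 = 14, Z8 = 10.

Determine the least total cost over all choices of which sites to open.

Minimum total cost: 1216

For any fixed open set, each fleet base goes to its cheapest open site; total = fixed + service.
{S3}: Z1→S3 5·24=120, Z2→S3 13·20=260, Z3→S3 12·7=84, Z4→S3 12·17=204, Z5→S3 4·20=80, Z6→S3 3·14=42, Z7→S3 10·14=140, Z8→S3 2·10=20. Service 950; fixed 266; total 1216.
{S2, S3}: Z1→S3 5·24=120, Z2→S2 9·20=180, Z3→S2 7·7=49, Z4→S3 12·17=204, Z5→S3 4·20=80, Z6→S3 3·14=42, Z7→S2 2·14=28, Z8→S3 2·10=20. Service 723; fixed 689; total 1412.
{S3, S4}: Z1→S3 5·24=120, Z2→S4 12·20=240, Z3→S4 10·7=70, Z4→S4 10·17=170, Z5→S3 4·20=80, Z6→S3 3·14=42, Z7→S3 10·14=140, Z8→S3 2·10=20. Service 882; fixed 716; total 1598.
{S1, S2, S3, S4}: Z1→S3 5·24=120, Z2→S2 9·20=180, Z3→S1 7·7=49, Z4→S4 10·17=170, Z5→S3 4·20=80, Z6→S3 3·14=42, Z7→S2 2·14=28, Z8→S3 2·10=20. Service 689; fixed 1924; total 2613.
(All 15 nonempty subsets were checked; S3 only is lowest.)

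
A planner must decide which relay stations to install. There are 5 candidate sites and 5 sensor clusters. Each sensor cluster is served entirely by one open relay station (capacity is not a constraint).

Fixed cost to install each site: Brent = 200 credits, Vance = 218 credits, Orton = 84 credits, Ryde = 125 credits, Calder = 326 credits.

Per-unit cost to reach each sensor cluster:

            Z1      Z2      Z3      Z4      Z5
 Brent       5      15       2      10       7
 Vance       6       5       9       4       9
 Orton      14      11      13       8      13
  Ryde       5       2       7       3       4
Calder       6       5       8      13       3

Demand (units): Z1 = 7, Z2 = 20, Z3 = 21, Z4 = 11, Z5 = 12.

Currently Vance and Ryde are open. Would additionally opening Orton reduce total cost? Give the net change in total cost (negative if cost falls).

Current service cost with {Vance, Ryde}: 303.
Adding Orton: each sensor cluster re-picks its cheapest; new service cost 303, saving 0.
Extra fixed cost: 84. Net change = 84 − 0 = 84.
(Totals: 646 → 730.)

No — net change +84 (cost rises by 84).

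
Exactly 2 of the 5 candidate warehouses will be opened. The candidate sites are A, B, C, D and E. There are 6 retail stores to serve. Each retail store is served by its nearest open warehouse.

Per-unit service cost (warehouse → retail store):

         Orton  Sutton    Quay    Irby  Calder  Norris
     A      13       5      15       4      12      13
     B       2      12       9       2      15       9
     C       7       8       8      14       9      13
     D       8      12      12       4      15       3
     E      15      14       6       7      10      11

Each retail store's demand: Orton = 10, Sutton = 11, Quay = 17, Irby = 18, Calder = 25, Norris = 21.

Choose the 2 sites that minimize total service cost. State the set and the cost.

With exactly 2 open, each retail store uses its cheapest among the chosen.
{C, D}: Orton→C 7·10=70, Sutton→C 8·11=88, Quay→C 8·17=136, Irby→D 4·18=72, Calder→C 9·25=225, Norris→D 3·21=63. Service cost 654.
{B, C}: service cost 694
{D, E}: service cost 699
Among all 10 size-2 choices, {C, D} is lowest.

Choose C and D; total service cost 654.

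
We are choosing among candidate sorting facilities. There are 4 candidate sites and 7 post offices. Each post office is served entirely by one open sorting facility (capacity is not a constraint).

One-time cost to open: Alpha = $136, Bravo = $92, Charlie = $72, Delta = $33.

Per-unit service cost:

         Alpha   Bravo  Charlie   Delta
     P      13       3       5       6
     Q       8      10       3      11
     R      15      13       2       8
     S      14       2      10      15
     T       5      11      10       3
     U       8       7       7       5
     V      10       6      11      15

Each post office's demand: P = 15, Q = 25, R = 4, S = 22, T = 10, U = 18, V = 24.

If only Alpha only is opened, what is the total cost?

Each post office is assigned to its cheapest site among the open ones.
{Alpha}: P→Alpha 13·15=195, Q→Alpha 8·25=200, R→Alpha 15·4=60, S→Alpha 14·22=308, T→Alpha 5·10=50, U→Alpha 8·18=144, V→Alpha 10·24=240. Service 1197; fixed 136; total 1333.

Total cost: 1333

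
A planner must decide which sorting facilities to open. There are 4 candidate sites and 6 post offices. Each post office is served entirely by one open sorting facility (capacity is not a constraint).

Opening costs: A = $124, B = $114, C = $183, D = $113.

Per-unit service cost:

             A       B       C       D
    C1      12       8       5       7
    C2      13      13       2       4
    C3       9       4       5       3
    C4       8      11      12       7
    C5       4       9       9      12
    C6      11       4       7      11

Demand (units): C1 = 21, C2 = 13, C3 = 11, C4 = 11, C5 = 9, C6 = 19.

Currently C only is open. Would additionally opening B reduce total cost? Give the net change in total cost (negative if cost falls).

Current service cost with {C}: 532.
Adding B: each post office re-picks its cheapest; new service cost 453, saving 79.
Extra fixed cost: 114. Net change = 114 − 79 = 35.
(Totals: 715 → 750.)

No — net change +35 (cost rises by 35).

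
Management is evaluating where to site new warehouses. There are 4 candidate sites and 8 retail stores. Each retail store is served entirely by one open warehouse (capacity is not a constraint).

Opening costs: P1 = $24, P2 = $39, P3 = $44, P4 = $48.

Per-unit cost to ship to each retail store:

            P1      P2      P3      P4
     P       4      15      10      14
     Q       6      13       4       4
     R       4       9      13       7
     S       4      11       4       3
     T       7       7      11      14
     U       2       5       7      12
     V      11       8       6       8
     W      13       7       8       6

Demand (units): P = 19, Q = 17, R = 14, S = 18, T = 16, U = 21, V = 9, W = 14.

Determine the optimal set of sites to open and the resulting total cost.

Open P1 and P4; minimum total cost 636.

For any fixed open set, each retail store goes to its cheapest open site; total = fixed + service.
{P1, P4}: P→P1 4·19=76, Q→P4 4·17=68, R→P1 4·14=56, S→P4 3·18=54, T→P1 7·16=112, U→P1 2·21=42, V→P4 8·9=72, W→P4 6·14=84. Service 564; fixed 72; total 636.
{P1, P3}: P→P1 4·19=76, Q→P3 4·17=68, R→P1 4·14=56, S→P1 4·18=72, T→P1 7·16=112, U→P1 2·21=42, V→P3 6·9=54, W→P3 8·14=112. Service 592; fixed 68; total 660.
{P1, P3, P4}: service 546 + fixed 116 = 662
{P1, P2, P3, P4}: service 546 + fixed 155 = 701
No other subset beats 636.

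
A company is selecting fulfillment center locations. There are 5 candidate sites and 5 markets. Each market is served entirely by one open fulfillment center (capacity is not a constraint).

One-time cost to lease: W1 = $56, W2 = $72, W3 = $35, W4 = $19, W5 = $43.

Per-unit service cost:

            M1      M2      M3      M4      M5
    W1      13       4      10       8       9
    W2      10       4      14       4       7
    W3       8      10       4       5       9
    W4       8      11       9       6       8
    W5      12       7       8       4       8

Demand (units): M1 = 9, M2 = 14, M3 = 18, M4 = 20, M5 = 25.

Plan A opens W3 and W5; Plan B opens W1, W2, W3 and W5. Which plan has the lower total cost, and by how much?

Plan A: {W3, W5}: M1→W3 8·9=72, M2→W5 7·14=98, M3→W3 4·18=72, M4→W5 4·20=80, M5→W5 8·25=200. Service 522; fixed 78; total 600.
Plan B: {W1, W2, W3, W5}: M1→W3 8·9=72, M2→W1 4·14=56, M3→W3 4·18=72, M4→W2 4·20=80, M5→W2 7·25=175. Service 455; fixed 206; total 661.
Difference: |600 − 661| = 61.

Plan A is cheaper by 61.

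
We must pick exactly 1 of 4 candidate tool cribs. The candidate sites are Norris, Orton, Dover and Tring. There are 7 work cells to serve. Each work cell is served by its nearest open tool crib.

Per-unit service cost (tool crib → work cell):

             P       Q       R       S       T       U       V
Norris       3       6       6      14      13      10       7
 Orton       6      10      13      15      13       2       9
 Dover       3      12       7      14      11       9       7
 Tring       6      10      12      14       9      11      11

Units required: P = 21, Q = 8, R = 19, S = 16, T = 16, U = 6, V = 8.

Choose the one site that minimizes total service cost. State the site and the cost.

With exactly 1 open, each work cell uses its cheapest among the chosen.
{Norris}: P→Norris 3·21=63, Q→Norris 6·8=48, R→Norris 6·19=114, S→Norris 14·16=224, T→Norris 13·16=208, U→Norris 10·6=60, V→Norris 7·8=56. Service cost 773.
{Dover}: service cost 802
{Tring}: service cost 956
Among all 4 size-1 choices, {Norris} is lowest.

Choose Norris only; total service cost 773.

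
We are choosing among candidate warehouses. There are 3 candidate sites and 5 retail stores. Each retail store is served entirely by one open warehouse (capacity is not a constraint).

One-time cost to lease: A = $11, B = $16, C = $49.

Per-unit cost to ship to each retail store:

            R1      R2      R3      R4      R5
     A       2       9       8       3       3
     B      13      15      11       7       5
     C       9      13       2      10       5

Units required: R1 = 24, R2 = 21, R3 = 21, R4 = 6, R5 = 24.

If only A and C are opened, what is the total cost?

Total cost: 429

Each retail store is assigned to its cheapest site among the open ones.
{A, C}: R1→A 2·24=48, R2→A 9·21=189, R3→C 2·21=42, R4→A 3·6=18, R5→A 3·24=72. Service 369; fixed 60; total 429.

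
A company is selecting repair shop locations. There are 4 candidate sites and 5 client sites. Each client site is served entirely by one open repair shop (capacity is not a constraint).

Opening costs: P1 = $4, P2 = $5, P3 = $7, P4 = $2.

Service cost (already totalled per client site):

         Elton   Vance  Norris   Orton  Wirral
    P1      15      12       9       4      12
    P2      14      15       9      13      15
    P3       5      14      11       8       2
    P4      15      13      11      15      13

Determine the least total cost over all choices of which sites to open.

For any fixed open set, each client site goes to its cheapest open site; total = fixed + service.
{P1, P3}: Elton→P3 5, Vance→P1 12, Norris→P1 9, Orton→P1 4, Wirral→P3 2. Service 32; fixed 11; total 43.
{P1, P3, P4}: service 32 + fixed 13 = 45
{P3}: service 40 + fixed 7 = 47
{P1, P2, P3, P4}: service 32 + fixed 18 = 50
No other subset beats 43.

Minimum total cost: 43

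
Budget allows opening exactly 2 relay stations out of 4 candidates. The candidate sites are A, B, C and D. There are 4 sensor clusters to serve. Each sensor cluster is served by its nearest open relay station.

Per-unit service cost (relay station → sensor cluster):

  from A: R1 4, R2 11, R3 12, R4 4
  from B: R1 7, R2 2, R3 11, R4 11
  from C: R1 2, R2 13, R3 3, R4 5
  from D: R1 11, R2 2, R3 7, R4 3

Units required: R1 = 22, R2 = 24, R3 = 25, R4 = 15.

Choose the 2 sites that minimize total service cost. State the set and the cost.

Choose C and D; total service cost 212.

With exactly 2 open, each sensor cluster uses its cheapest among the chosen.
{C, D}: R1→C 2·22=44, R2→D 2·24=48, R3→C 3·25=75, R4→D 3·15=45. Service cost 212.
{B, C}: service cost 242
{A, D}: service cost 356
Among all 6 size-2 choices, {C, D} is lowest.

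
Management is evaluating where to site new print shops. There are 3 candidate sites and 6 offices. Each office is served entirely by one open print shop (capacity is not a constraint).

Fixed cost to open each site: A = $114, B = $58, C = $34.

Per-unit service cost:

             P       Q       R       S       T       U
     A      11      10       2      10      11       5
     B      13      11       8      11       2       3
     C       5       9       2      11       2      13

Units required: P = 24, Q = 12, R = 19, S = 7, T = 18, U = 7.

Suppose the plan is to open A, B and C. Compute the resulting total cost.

Each office is assigned to its cheapest site among the open ones.
{A, B, C}: P→C 5·24=120, Q→C 9·12=108, R→A 2·19=38, S→A 10·7=70, T→B 2·18=36, U→B 3·7=21. Service 393; fixed 206; total 599.

Total cost: 599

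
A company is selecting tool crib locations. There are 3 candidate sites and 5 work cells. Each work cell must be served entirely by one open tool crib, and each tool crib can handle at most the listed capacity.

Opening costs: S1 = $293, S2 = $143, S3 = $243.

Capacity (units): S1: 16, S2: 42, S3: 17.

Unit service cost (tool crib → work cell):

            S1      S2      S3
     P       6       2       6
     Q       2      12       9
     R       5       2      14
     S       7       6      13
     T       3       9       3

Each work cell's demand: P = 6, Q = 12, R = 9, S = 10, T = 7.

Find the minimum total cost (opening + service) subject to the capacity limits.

Open {S1, S2}: P→S2 2·6=12, Q→S1 2·12=24, R→S2 2·9=18, S→S2 6·10=60, T→S2 9·7=63.
Loads: S1 carries 12/16, S2 carries 32/42. Service 177; fixed 436; total 613.
Next best feasible plan costs 641.

Minimum total cost: 613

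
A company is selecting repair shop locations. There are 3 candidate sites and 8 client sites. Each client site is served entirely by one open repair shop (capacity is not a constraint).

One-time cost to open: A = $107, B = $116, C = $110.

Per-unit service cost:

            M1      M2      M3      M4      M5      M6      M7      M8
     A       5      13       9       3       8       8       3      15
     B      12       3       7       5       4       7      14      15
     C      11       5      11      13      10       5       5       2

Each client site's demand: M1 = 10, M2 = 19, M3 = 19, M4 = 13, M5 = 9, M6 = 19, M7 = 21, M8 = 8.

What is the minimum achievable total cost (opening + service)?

Minimum total cost: 818

For any fixed open set, each client site goes to its cheapest open site; total = fixed + service.
{A, C}: M1→A 5·10=50, M2→C 5·19=95, M3→A 9·19=171, M4→A 3·13=39, M5→A 8·9=72, M6→C 5·19=95, M7→A 3·21=63, M8→C 2·8=16. Service 601; fixed 217; total 818.
{A, B, C}: M1→A 5·10=50, M2→B 3·19=57, M3→B 7·19=133, M4→A 3·13=39, M5→B 4·9=36, M6→C 5·19=95, M7→A 3·21=63, M8→C 2·8=16. Service 489; fixed 333; total 822.
{B, C}: service 617 + fixed 226 = 843
{A}: service 914 + fixed 107 = 1021
No other subset beats 818.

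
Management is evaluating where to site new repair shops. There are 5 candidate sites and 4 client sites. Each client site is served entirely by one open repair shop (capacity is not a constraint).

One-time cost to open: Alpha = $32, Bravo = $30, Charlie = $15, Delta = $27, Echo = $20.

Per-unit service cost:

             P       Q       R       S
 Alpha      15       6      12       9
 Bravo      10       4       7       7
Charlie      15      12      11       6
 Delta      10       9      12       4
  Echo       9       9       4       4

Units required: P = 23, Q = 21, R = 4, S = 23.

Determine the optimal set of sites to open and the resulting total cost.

Open Bravo and Echo; minimum total cost 449.

For any fixed open set, each client site goes to its cheapest open site; total = fixed + service.
{Bravo, Echo}: P→Echo 9·23=207, Q→Bravo 4·21=84, R→Echo 4·4=16, S→Echo 4·23=92. Service 399; fixed 50; total 449.
{Bravo, Charlie, Echo}: service 399 + fixed 65 = 464
{Bravo, Delta, Echo}: P→Echo 9·23=207, Q→Bravo 4·21=84, R→Echo 4·4=16, S→Delta 4·23=92. Service 399; fixed 77; total 476.
{Alpha, Bravo, Charlie, Delta, Echo}: service 399 + fixed 124 = 523
No other subset beats 449.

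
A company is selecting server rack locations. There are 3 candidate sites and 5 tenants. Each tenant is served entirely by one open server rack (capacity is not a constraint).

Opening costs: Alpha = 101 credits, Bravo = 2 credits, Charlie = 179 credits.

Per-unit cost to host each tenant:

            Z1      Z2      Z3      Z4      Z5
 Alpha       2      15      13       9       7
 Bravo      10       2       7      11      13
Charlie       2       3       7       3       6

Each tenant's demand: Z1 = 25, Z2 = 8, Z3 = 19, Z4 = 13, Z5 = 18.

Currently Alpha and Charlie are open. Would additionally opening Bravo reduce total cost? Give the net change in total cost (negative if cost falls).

Current service cost with {Alpha, Charlie}: 354.
Adding Bravo: each tenant re-picks its cheapest; new service cost 346, saving 8.
Extra fixed cost: 2. Net change = 2 − 8 = -6.
(Totals: 634 → 628.)

Yes — net change −6 (cost falls by 6).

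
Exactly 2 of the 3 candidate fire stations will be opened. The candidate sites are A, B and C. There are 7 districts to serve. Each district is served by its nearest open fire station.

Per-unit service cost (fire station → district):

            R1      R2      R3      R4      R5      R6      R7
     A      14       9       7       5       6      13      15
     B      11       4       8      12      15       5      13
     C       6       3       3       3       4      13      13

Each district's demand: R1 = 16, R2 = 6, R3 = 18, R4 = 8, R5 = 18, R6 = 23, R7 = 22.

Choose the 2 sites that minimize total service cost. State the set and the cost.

Choose B and C; total service cost 665.

With exactly 2 open, each district uses its cheapest among the chosen.
{B, C}: R1→C 6·16=96, R2→C 3·6=18, R3→C 3·18=54, R4→C 3·8=24, R5→C 4·18=72, R6→B 5·23=115, R7→B 13·22=286. Service cost 665.
{A, C}: service cost 849
{A, B}: service cost 875
Among all 3 size-2 choices, {B, C} is lowest.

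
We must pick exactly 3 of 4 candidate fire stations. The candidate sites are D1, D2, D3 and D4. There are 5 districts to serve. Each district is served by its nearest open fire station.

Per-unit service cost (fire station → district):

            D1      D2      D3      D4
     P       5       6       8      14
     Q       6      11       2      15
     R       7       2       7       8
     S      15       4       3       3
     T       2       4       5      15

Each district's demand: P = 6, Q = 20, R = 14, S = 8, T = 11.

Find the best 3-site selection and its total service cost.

Choose D1, D2 and D3; total service cost 144.

With exactly 3 open, each district uses its cheapest among the chosen.
{D1, D2, D3}: P→D1 5·6=30, Q→D3 2·20=40, R→D2 2·14=28, S→D3 3·8=24, T→D1 2·11=22. Service cost 144.
{D2, D3, D4}: service cost 172
{D1, D3, D4}: service cost 214
Among all 4 size-3 choices, {D1, D2, D3} is lowest.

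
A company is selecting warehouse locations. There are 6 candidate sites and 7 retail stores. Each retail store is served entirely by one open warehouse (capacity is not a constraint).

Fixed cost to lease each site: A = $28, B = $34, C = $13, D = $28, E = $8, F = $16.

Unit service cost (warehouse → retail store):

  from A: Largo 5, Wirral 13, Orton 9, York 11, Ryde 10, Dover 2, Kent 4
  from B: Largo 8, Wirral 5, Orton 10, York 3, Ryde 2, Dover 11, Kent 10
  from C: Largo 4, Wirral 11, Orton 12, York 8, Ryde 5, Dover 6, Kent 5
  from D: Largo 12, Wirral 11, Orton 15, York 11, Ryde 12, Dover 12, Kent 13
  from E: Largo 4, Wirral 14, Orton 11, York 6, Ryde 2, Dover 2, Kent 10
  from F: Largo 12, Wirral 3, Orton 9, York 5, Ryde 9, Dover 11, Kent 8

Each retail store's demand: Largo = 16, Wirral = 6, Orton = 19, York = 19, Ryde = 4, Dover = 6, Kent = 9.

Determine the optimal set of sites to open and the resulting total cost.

Open B, C, E and F; minimum total cost 446.

For any fixed open set, each retail store goes to its cheapest open site; total = fixed + service.
{B, C, E, F}: Largo→C 4·16=64, Wirral→F 3·6=18, Orton→F 9·19=171, York→B 3·19=57, Ryde→B 2·4=8, Dover→E 2·6=12, Kent→C 5·9=45. Service 375; fixed 71; total 446.
{A, B, E}: service 378 + fixed 70 = 448
{C, E, F}: service 413 + fixed 37 = 450
{A, B, C, D, E, F}: service 366 + fixed 127 = 493
No other subset beats 446.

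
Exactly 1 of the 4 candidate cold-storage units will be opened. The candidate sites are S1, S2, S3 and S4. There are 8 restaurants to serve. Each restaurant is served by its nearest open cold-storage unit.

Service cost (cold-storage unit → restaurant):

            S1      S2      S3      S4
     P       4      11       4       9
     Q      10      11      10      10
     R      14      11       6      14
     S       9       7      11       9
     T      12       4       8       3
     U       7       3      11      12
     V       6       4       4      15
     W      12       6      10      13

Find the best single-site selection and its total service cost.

With exactly 1 open, each restaurant uses its cheapest among the chosen.
{S2}: P→S2 11, Q→S2 11, R→S2 11, S→S2 7, T→S2 4, U→S2 3, V→S2 4, W→S2 6. Service cost 57.
{S3}: service cost 64
{S1}: service cost 74
Among all 4 size-1 choices, {S2} is lowest.

Choose S2 only; total service cost 57.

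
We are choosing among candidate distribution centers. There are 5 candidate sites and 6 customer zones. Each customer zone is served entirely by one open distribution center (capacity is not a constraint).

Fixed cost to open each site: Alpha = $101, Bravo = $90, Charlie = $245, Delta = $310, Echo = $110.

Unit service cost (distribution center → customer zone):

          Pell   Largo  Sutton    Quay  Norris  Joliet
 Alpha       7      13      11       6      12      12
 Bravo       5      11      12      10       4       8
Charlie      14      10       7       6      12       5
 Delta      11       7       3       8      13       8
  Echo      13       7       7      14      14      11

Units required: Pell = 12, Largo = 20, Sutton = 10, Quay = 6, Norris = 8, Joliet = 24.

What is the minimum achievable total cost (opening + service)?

For any fixed open set, each customer zone goes to its cheapest open site; total = fixed + service.
{Bravo, Echo}: Pell→Bravo 5·12=60, Largo→Echo 7·20=140, Sutton→Echo 7·10=70, Quay→Bravo 10·6=60, Norris→Bravo 4·8=32, Joliet→Bravo 8·24=192. Service 554; fixed 200; total 754.
{Bravo}: service 684 + fixed 90 = 774
{Alpha, Bravo, Echo}: service 530 + fixed 301 = 831
{Alpha, Bravo, Charlie, Delta, Echo}: Pell→Bravo 5·12=60, Largo→Delta 7·20=140, Sutton→Delta 3·10=30, Quay→Alpha 6·6=36, Norris→Bravo 4·8=32, Joliet→Charlie 5·24=120. Service 418; fixed 856; total 1274.
No other subset beats 754.

Minimum total cost: 754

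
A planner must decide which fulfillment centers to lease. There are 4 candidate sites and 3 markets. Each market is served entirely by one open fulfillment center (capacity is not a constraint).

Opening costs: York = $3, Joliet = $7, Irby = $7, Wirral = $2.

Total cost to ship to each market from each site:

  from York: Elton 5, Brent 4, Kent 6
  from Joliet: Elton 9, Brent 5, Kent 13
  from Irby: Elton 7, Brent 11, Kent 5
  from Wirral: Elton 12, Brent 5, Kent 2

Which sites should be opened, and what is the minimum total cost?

For any fixed open set, each market goes to its cheapest open site; total = fixed + service.
{York, Wirral}: Elton→York 5, Brent→York 4, Kent→Wirral 2. Service 11; fixed 5; total 16.
{York}: service 15 + fixed 3 = 18
{Wirral}: Elton→Wirral 12, Brent→Wirral 5, Kent→Wirral 2. Service 19; fixed 2; total 21.
{York, Joliet, Irby, Wirral}: service 11 + fixed 19 = 30
No other subset beats 16.

Open York and Wirral; minimum total cost 16.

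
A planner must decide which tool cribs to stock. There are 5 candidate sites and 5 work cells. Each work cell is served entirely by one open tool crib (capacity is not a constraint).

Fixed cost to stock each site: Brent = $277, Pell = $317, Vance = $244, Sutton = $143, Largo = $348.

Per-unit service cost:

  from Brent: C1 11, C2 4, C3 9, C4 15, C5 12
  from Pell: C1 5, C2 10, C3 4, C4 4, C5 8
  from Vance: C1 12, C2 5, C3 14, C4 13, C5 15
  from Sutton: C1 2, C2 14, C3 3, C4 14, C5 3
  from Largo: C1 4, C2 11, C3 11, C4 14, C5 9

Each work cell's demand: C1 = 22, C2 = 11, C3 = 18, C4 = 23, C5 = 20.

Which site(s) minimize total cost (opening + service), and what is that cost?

Open Sutton only; minimum total cost 777.

For any fixed open set, each work cell goes to its cheapest open site; total = fixed + service.
{Sutton}: C1→Sutton 2·22=44, C2→Sutton 14·11=154, C3→Sutton 3·18=54, C4→Sutton 14·23=322, C5→Sutton 3·20=60. Service 634; fixed 143; total 777.
{Pell, Sutton}: service 360 + fixed 460 = 820
{Pell}: service 544 + fixed 317 = 861
{Brent, Pell, Vance, Sutton, Largo}: service 294 + fixed 1329 = 1623
No other subset beats 777.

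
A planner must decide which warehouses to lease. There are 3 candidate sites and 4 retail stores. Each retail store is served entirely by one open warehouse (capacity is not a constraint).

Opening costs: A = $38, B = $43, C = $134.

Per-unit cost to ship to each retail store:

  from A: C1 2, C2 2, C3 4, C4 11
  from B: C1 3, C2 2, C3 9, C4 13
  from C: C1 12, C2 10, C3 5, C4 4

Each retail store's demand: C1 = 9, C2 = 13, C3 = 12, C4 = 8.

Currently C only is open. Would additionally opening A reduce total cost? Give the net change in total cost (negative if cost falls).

Yes — net change −168 (cost falls by 168).

Current service cost with {C}: 330.
Adding A: each retail store re-picks its cheapest; new service cost 124, saving 206.
Extra fixed cost: 38. Net change = 38 − 206 = -168.
(Totals: 464 → 296.)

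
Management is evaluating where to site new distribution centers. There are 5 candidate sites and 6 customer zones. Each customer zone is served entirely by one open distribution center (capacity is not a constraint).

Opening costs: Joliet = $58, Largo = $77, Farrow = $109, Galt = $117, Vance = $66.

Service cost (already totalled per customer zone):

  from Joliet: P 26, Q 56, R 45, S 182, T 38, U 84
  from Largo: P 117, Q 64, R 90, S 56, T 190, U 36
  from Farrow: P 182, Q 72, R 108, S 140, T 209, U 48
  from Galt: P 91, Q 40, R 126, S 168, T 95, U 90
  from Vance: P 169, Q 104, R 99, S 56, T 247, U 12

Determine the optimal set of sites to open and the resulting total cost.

For any fixed open set, each customer zone goes to its cheapest open site; total = fixed + service.
{Joliet, Vance}: P→Joliet 26, Q→Joliet 56, R→Joliet 45, S→Vance 56, T→Joliet 38, U→Vance 12. Service 233; fixed 124; total 357.
{Joliet, Largo}: P→Joliet 26, Q→Joliet 56, R→Joliet 45, S→Largo 56, T→Joliet 38, U→Largo 36. Service 257; fixed 135; total 392.
{Joliet, Largo, Vance}: P→Joliet 26, Q→Joliet 56, R→Joliet 45, S→Largo 56, T→Joliet 38, U→Vance 12. Service 233; fixed 201; total 434.
{Joliet, Largo, Farrow, Galt, Vance}: P→Joliet 26, Q→Galt 40, R→Joliet 45, S→Largo 56, T→Joliet 38, U→Vance 12. Service 217; fixed 427; total 644.
No other subset beats 357.

Open Joliet and Vance; minimum total cost 357.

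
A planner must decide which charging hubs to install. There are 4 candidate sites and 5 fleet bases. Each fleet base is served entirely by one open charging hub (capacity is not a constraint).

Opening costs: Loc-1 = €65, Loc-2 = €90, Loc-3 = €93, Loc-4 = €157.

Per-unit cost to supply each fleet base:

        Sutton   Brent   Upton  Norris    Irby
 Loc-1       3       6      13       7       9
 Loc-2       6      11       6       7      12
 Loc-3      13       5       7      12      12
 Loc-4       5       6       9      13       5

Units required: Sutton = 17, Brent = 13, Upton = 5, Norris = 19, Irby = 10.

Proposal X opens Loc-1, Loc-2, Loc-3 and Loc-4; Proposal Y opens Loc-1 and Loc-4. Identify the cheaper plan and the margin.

Proposal X: {Loc-1, Loc-2, Loc-3, Loc-4}: Sutton→Loc-1 3·17=51, Brent→Loc-3 5·13=65, Upton→Loc-2 6·5=30, Norris→Loc-1 7·19=133, Irby→Loc-4 5·10=50. Service 329; fixed 405; total 734.
Proposal Y: {Loc-1, Loc-4}: Sutton→Loc-1 3·17=51, Brent→Loc-1 6·13=78, Upton→Loc-4 9·5=45, Norris→Loc-1 7·19=133, Irby→Loc-4 5·10=50. Service 357; fixed 222; total 579.
Difference: |734 − 579| = 155.

Proposal Y is cheaper by 155.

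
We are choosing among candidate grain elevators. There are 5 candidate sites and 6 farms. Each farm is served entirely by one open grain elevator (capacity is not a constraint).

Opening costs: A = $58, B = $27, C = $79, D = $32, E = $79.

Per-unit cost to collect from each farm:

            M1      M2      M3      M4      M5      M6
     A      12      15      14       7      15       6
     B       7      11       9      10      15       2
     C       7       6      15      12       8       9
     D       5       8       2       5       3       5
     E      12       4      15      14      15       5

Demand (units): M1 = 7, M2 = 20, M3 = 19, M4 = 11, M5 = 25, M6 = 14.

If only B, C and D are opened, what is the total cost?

Total cost: 489

Each farm is assigned to its cheapest site among the open ones.
{B, C, D}: M1→D 5·7=35, M2→C 6·20=120, M3→D 2·19=38, M4→D 5·11=55, M5→D 3·25=75, M6→B 2·14=28. Service 351; fixed 138; total 489.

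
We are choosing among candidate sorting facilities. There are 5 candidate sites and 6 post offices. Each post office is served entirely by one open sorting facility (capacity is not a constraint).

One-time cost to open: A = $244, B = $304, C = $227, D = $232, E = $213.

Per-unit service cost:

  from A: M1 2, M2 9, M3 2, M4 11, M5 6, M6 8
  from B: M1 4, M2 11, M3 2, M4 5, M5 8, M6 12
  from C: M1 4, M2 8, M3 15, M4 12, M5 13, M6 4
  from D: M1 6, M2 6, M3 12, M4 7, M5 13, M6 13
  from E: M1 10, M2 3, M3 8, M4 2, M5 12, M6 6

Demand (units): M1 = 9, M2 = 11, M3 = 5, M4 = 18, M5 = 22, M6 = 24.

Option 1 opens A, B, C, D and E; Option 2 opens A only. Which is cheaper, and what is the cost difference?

Option 1: {A, B, C, D, E}: M1→A 2·9=18, M2→E 3·11=33, M3→A 2·5=10, M4→E 2·18=36, M5→A 6·22=132, M6→C 4·24=96. Service 325; fixed 1220; total 1545.
Option 2: {A}: M1→A 2·9=18, M2→A 9·11=99, M3→A 2·5=10, M4→A 11·18=198, M5→A 6·22=132, M6→A 8·24=192. Service 649; fixed 244; total 893.
Difference: |1545 − 893| = 652.

Option 2 is cheaper by 652.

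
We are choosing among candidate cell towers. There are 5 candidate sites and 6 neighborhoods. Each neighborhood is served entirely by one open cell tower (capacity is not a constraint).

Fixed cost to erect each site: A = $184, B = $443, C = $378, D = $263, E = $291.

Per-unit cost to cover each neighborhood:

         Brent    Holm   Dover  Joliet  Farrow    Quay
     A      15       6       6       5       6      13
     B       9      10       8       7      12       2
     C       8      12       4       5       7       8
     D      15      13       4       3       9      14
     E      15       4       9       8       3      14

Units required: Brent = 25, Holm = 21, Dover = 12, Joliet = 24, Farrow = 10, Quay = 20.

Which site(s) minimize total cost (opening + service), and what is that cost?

Open A only; minimum total cost 1197.

For any fixed open set, each neighborhood goes to its cheapest open site; total = fixed + service.
{A}: Brent→A 15·25=375, Holm→A 6·21=126, Dover→A 6·12=72, Joliet→A 5·24=120, Farrow→A 6·10=60, Quay→A 13·20=260. Service 1013; fixed 184; total 1197.
{C}: service 850 + fixed 378 = 1228
{A, B}: service 643 + fixed 627 = 1270
{A, B, C, D, E}: service 474 + fixed 1559 = 2033
No other subset beats 1197.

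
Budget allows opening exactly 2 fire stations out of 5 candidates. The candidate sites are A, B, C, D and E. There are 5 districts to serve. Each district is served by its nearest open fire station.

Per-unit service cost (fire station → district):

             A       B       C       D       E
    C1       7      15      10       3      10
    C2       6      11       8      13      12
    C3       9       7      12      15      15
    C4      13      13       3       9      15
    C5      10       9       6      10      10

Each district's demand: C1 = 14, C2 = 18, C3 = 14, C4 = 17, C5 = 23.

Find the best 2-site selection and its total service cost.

Choose A and C; total service cost 521.

With exactly 2 open, each district uses its cheapest among the chosen.
{A, C}: C1→A 7·14=98, C2→A 6·18=108, C3→A 9·14=126, C4→C 3·17=51, C5→C 6·23=138. Service cost 521.
{C, D}: service cost 543
{B, C}: service cost 571
Among all 10 size-2 choices, {A, C} is lowest.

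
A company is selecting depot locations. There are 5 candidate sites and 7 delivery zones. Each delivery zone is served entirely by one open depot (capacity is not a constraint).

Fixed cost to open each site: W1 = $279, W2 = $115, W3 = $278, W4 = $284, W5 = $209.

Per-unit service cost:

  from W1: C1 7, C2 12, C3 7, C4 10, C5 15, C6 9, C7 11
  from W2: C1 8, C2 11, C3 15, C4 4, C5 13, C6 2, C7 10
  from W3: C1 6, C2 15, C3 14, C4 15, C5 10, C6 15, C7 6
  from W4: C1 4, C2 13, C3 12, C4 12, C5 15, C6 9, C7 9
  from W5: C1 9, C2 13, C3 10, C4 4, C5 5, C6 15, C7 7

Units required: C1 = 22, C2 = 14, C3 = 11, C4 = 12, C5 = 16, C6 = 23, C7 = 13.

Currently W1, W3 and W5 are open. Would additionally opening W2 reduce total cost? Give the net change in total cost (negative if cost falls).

Yes — net change −60 (cost falls by 60).

Current service cost with {W1, W3, W5}: 790.
Adding W2: each delivery zone re-picks its cheapest; new service cost 615, saving 175.
Extra fixed cost: 115. Net change = 115 − 175 = -60.
(Totals: 1556 → 1496.)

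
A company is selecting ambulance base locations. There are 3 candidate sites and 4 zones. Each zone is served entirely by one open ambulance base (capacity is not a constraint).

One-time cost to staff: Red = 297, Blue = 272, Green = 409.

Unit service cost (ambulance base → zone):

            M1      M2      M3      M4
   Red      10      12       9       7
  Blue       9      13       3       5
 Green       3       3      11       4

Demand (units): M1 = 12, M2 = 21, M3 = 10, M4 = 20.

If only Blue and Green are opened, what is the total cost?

Total cost: 890

Each zone is assigned to its cheapest site among the open ones.
{Blue, Green}: M1→Green 3·12=36, M2→Green 3·21=63, M3→Blue 3·10=30, M4→Green 4·20=80. Service 209; fixed 681; total 890.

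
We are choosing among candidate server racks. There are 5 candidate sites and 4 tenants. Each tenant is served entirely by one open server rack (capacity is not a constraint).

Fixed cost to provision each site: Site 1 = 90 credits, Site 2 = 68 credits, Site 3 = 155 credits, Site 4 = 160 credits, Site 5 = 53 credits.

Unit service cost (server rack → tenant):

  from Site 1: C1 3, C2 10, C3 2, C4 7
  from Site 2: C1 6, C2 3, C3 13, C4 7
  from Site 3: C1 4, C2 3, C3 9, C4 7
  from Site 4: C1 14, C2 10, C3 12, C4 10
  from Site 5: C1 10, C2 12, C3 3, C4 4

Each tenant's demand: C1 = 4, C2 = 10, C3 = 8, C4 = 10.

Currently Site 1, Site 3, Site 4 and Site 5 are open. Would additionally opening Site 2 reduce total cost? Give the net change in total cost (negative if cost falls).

Current service cost with {Site 1, Site 3, Site 4, Site 5}: 98.
Adding Site 2: each tenant re-picks its cheapest; new service cost 98, saving 0.
Extra fixed cost: 68. Net change = 68 − 0 = 68.
(Totals: 556 → 624.)

No — net change +68 (cost rises by 68).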